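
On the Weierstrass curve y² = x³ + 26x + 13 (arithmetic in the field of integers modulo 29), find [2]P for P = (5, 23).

(26, 16)

tangent at (5, 23): λ = (3·5² + 26)/(2·23) ≡ 14/17. 17⁻¹ ≡ 12 (mod 29), so λ ≡ 14·12 ≡ 23.
  x = λ² - 5 - 5 = 529 - 10 ≡ 26; y = λ·(5 - 26) - 23 ≡ 16. → (26, 16)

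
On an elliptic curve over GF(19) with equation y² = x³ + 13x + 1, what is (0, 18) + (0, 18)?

tangent at (0, 18): λ = (3·0² + 13)/(2·18) ≡ 13/17. 17⁻¹ ≡ 9 (mod 19) since 17·9 = 153 ≡ 1, so λ ≡ 13·9 ≡ 3.
  x = λ² - 0 - 0 = 9 - 0 ≡ 9; y = λ·(0 - 9) - 18 ≡ 12. → (9, 12)

(9, 12)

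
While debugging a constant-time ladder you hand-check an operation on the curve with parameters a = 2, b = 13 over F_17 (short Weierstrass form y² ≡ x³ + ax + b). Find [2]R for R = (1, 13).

(13, 3)

tangent at (1, 13): λ = (3·1² + 2)/(2·13) ≡ 5/9. 9⁻¹ ≡ 2 (mod 17), so λ ≡ 5·2 ≡ 10.
  x = λ² - 1 - 1 = 100 - 2 ≡ 13; y = λ·(1 - 13) - 13 ≡ 3. → (13, 3)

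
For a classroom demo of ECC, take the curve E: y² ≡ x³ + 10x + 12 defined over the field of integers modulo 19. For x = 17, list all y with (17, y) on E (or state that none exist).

x³ + 10x + 12 = 5095 ≡ 3 (mod 19).
3 is a non-residue mod 19; no y exists.

none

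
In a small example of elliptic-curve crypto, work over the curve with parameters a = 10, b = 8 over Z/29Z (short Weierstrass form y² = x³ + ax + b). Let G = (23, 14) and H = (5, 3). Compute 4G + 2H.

First 4G:
Double-and-add on 4 = (100)₂. Start with G = (23, 14) for the leading 1-bit.
double: tangent at (23, 14): λ = (3·23² + 10)/(2·14) ≡ 2/28. 28⁻¹ ≡ 28 (mod 29), so λ ≡ 2·28 ≡ 27.
  x = λ² - 23 - 23 = 729 - 46 ≡ 16; y = λ·(23 - 16) - 14 ≡ 1. → (16, 1)
double: tangent at (16, 1): λ = (3·16² + 10)/(2·1) ≡ 24/2. 2⁻¹ ≡ 15 (mod 29), so λ ≡ 24·15 ≡ 12.
  x = λ² - 16 - 16 = 144 - 32 ≡ 25; y = λ·(16 - 25) - 1 ≡ 7. → (25, 7)
4G = (25, 7).
Next 2H:
Repeated addition: build up to 2H.
2H: tangent at (5, 3): λ = (3·5² + 10)/(2·3) ≡ 27/6. 6⁻¹ ≡ 5 (mod 29) since 6·5 = 30 ≡ 1, so λ ≡ 27·5 ≡ 19.
  x = λ² - 5 - 5 = 361 - 10 ≡ 3; y = λ·(5 - 3) - 3 ≡ 6. → (3, 6)
2H = (3, 6).
Finally 4G + 2H:
(25, 7) + (3, 6). λ = (6 - 7)/(3 - 25) ≡ 28/7 mod 29. 7⁻¹ ≡ 25 (mod 29), so λ ≡ 4.
  x = λ² - 25 - 3 = 16 - 28 ≡ 17; y = λ·(25 - 17) - 7 ≡ 25. → (17, 25)

(17, 25)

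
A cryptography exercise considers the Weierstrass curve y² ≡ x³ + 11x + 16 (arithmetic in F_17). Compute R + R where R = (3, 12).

(3, 5)

tangent at (3, 12): λ = (3·3² + 11)/(2·12) ≡ 4/7. 7⁻¹ ≡ 5 (mod 17) since 7·5 = 35 ≡ 1, so λ ≡ 4·5 ≡ 3.
  x = λ² - 3 - 3 = 9 - 6 ≡ 3; y = λ·(3 - 3) - 12 ≡ 5. → (3, 5)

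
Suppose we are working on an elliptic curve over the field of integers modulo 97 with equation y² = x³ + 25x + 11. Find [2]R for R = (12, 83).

tangent at (12, 83): λ = (3·12² + 25)/(2·83) ≡ 69/69. 69⁻¹ ≡ 45 (mod 97), so λ ≡ 69·45 ≡ 1.
  x = λ² - 12 - 12 = 1 - 24 ≡ 74; y = λ·(12 - 74) - 83 ≡ 49. → (74, 49)

(74, 49)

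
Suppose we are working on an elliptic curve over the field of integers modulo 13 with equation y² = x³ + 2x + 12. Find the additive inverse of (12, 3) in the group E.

-(12, 3) = (12, -3 mod 13) = (12, 10).

(12, 10)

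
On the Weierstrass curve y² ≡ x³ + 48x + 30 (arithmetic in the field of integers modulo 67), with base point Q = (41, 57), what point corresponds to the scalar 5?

(23, 13)

Double-and-add on 5 = (101)₂. Start with Q = (41, 57) for the leading 1-bit.
double: tangent at (41, 57): λ = (3·41² + 48)/(2·57) ≡ 66/47. 47⁻¹ ≡ 10 (mod 67) since 47·10 = 470 ≡ 1, so λ ≡ 66·10 ≡ 57.
  x = λ² - 41 - 41 = 3249 - 82 ≡ 18; y = λ·(41 - 18) - 57 ≡ 48. → (18, 48)
double: tangent at (18, 48): λ = (3·18² + 48)/(2·48) ≡ 15/29. 29⁻¹ ≡ 37 (mod 67) since 29·37 = 1073 ≡ 1, so λ ≡ 15·37 ≡ 19.
  x = λ² - 18 - 18 = 361 - 36 ≡ 57; y = λ·(18 - 57) - 48 ≡ 15. → (57, 15)
add Q: (57, 15) + (41, 57). λ = (57 - 15)/(41 - 57) ≡ 42/51 mod 67. 51⁻¹ ≡ 46 (mod 67) since 51·46 = 2346 ≡ 1, so λ ≡ 56.
  x = λ² - 57 - 41 = 3136 - 98 ≡ 23; y = λ·(57 - 23) - 15 ≡ 13. → (23, 13)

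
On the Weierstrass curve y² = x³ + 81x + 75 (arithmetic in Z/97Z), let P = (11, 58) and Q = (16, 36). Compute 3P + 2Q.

(63, 42)

First 3P:
Repeated addition: build up to 3P.
2P: tangent at (11, 58): λ = (3·11² + 81)/(2·58) ≡ 56/19. 19⁻¹ ≡ 46 (mod 97), so λ ≡ 56·46 ≡ 54.
  x = λ² - 11 - 11 = 2916 - 22 ≡ 81; y = λ·(11 - 81) - 58 ≡ 42. → (81, 42)
3P: (81, 42) + (11, 58). λ = (58 - 42)/(11 - 81) ≡ 16/27 mod 97. 27⁻¹ ≡ 18 (mod 97), so λ ≡ 94.
  x = λ² - 81 - 11 = 8836 - 92 ≡ 14; y = λ·(81 - 14) - 42 ≡ 48. → (14, 48)
3P = (14, 48).
Next 2Q:
Repeated addition: build up to 2Q.
2Q: tangent at (16, 36): λ = (3·16² + 81)/(2·36) ≡ 73/72. 72⁻¹ ≡ 31 (mod 97), so λ ≡ 73·31 ≡ 32.
  x = λ² - 16 - 16 = 1024 - 32 ≡ 22; y = λ·(16 - 22) - 36 ≡ 63. → (22, 63)
2Q = (22, 63).
Finally 3P + 2Q:
(14, 48) + (22, 63). λ = (63 - 48)/(22 - 14) ≡ 15/8 mod 97. 8⁻¹ ≡ 85 (mod 97) since 8·85 = 680 ≡ 1, so λ ≡ 14.
  x = λ² - 14 - 22 = 196 - 36 ≡ 63; y = λ·(14 - 63) - 48 ≡ 42. → (63, 42)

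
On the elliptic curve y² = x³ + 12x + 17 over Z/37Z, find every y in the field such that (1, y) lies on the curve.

17, 20

x³ + 12x + 17 = 30 ≡ 30 (mod 37).
Square roots of 30 mod 37: 17 and 20 (since 17² = 289 ≡ 30).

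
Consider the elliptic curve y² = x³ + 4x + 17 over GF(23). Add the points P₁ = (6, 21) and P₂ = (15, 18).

(20, 22)

(6, 21) + (15, 18). λ = (18 - 21)/(15 - 6) ≡ 20/9 mod 23. 9⁻¹ ≡ 18 (mod 23) since 9·18 = 162 ≡ 1, so λ ≡ 15.
  x = λ² - 6 - 15 = 225 - 21 ≡ 20; y = λ·(6 - 20) - 21 ≡ 22. → (20, 22)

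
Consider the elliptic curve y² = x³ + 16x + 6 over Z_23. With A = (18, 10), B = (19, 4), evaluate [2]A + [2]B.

(10, 4)

First 2A:
Repeated addition: build up to 2A.
2A: tangent at (18, 10): λ = (3·18² + 16)/(2·10) ≡ 22/20. 20⁻¹ ≡ 15 (mod 23), so λ ≡ 22·15 ≡ 8.
  x = λ² - 18 - 18 = 64 - 36 ≡ 5; y = λ·(18 - 5) - 10 ≡ 2. → (5, 2)
2A = (5, 2).
Next 2B:
Repeated addition: build up to 2B.
2B: tangent at (19, 4): λ = (3·19² + 16)/(2·4) ≡ 18/8. 8⁻¹ ≡ 3 (mod 23), so λ ≡ 18·3 ≡ 8.
  x = λ² - 19 - 19 = 64 - 38 ≡ 3; y = λ·(19 - 3) - 4 ≡ 9. → (3, 9)
2B = (3, 9).
Finally 2A + 2B:
(5, 2) + (3, 9). λ = (9 - 2)/(3 - 5) ≡ 7/21 mod 23. 21⁻¹ ≡ 11 (mod 23) since 21·11 = 231 ≡ 1, so λ ≡ 8.
  x = λ² - 5 - 3 = 64 - 8 ≡ 10; y = λ·(5 - 10) - 2 ≡ 4. → (10, 4)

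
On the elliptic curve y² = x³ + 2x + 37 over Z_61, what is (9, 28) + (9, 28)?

(4, 32)

tangent at (9, 28): λ = (3·9² + 2)/(2·28) ≡ 1/56. 56⁻¹ ≡ 12 (mod 61) since 56·12 = 672 ≡ 1, so λ ≡ 1·12 ≡ 12.
  x = λ² - 9 - 9 = 144 - 18 ≡ 4; y = λ·(9 - 4) - 28 ≡ 32. → (4, 32)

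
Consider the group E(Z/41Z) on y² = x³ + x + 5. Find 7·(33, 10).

(13, 40)

Write P = (33, 10).
Double-and-add on 7 = (111)₂. Start with P = (33, 10) for the leading 1-bit.
double: tangent at (33, 10): λ = (3·33² + 1)/(2·10) ≡ 29/20. 20⁻¹ ≡ 39 (mod 41) since 20·39 = 780 ≡ 1, so λ ≡ 29·39 ≡ 24.
  x = λ² - 33 - 33 = 576 - 66 ≡ 18; y = λ·(33 - 18) - 10 ≡ 22. → (18, 22)
add P: (18, 22) + (33, 10). λ = (10 - 22)/(33 - 18) ≡ 29/15 mod 41. 15⁻¹ ≡ 11 (mod 41) since 15·11 = 165 ≡ 1, so λ ≡ 32.
  x = λ² - 18 - 33 = 1024 - 51 ≡ 30; y = λ·(18 - 30) - 22 ≡ 4. → (30, 4)
double: tangent at (30, 4): λ = (3·30² + 1)/(2·4) ≡ 36/8. 8⁻¹ ≡ 36 (mod 41), so λ ≡ 36·36 ≡ 25.
  x = λ² - 30 - 30 = 625 - 60 ≡ 32; y = λ·(30 - 32) - 4 ≡ 28. → (32, 28)
add P: (32, 28) + (33, 10). λ = (10 - 28)/(33 - 32) ≡ 23/1 mod 41. 1⁻¹ ≡ 1 (mod 41), so λ ≡ 23.
  x = λ² - 32 - 33 = 529 - 65 ≡ 13; y = λ·(32 - 13) - 28 ≡ 40. → (13, 40)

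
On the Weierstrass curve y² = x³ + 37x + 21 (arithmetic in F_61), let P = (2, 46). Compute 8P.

(23, 30)

Repeated addition: build up to 8P.
2P: tangent at (2, 46): λ = (3·2² + 37)/(2·46) ≡ 49/31. 31⁻¹ ≡ 2 (mod 61), so λ ≡ 49·2 ≡ 37.
  x = λ² - 2 - 2 = 1369 - 4 ≡ 23; y = λ·(2 - 23) - 46 ≡ 31. → (23, 31)
3P: (23, 31) + (2, 46). λ = (46 - 31)/(2 - 23) ≡ 15/40 mod 61. 40⁻¹ ≡ 29 (mod 61) since 40·29 = 1160 ≡ 1, so λ ≡ 8.
  x = λ² - 23 - 2 = 64 - 25 ≡ 39; y = λ·(23 - 39) - 31 ≡ 24. → (39, 24)
4P: (39, 24) + (2, 46). λ = (46 - 24)/(2 - 39) ≡ 22/24 mod 61. 24⁻¹ ≡ 28 (mod 61), so λ ≡ 6.
  x = λ² - 39 - 2 = 36 - 41 ≡ 56; y = λ·(39 - 56) - 24 ≡ 57. → (56, 57)
5P: (56, 57) + (2, 46). λ = (46 - 57)/(2 - 56) ≡ 50/7 mod 61. 7⁻¹ ≡ 35 (mod 61), so λ ≡ 42.
  x = λ² - 56 - 2 = 1764 - 58 ≡ 59; y = λ·(56 - 59) - 57 ≡ 0. → (59, 0)
6P: (59, 0) + (2, 46). λ = (46 - 0)/(2 - 59) ≡ 46/4 mod 61. 4⁻¹ ≡ 46 (mod 61), so λ ≡ 42.
  x = λ² - 59 - 2 = 1764 - 61 ≡ 56; y = λ·(59 - 56) - 0 ≡ 4. → (56, 4)
7P: (56, 4) + (2, 46). λ = (46 - 4)/(2 - 56) ≡ 42/7 mod 61. 7⁻¹ ≡ 35 (mod 61), so λ ≡ 6.
  x = λ² - 56 - 2 = 36 - 58 ≡ 39; y = λ·(56 - 39) - 4 ≡ 37. → (39, 37)
8P: (39, 37) + (2, 46). λ = (46 - 37)/(2 - 39) ≡ 9/24 mod 61. 24⁻¹ ≡ 28 (mod 61), so λ ≡ 8.
  x = λ² - 39 - 2 = 64 - 41 ≡ 23; y = λ·(39 - 23) - 37 ≡ 30. → (23, 30)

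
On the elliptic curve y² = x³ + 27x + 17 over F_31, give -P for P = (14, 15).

-(14, 15) = (14, -15 mod 31) = (14, 16).

(14, 16)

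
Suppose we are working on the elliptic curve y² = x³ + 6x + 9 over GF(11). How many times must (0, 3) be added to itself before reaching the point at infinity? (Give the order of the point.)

10

2P: tangent at (0, 3): λ = (3·0² + 6)/(2·3) ≡ 6/6. 6⁻¹ ≡ 2 (mod 11), so λ ≡ 6·2 ≡ 1.
  x = λ² - 0 - 0 = 1 - 0 ≡ 1; y = λ·(0 - 1) - 3 ≡ 7. → (1, 7)
3P: (1, 7) + (0, 3). λ = (3 - 7)/(0 - 1) ≡ 7/10 mod 11. 10⁻¹ ≡ 10 (mod 11), so λ ≡ 4.
  x = λ² - 1 - 0 = 16 - 1 ≡ 4; y = λ·(1 - 4) - 7 ≡ 3. → (4, 3)
4P: (4, 3) + (0, 3). λ = (3 - 3)/(0 - 4) ≡ 0/7 mod 11. 7⁻¹ ≡ 8 (mod 11) since 7·8 = 56 ≡ 1, so λ ≡ 0.
  x = λ² - 4 - 0 = 0 - 4 ≡ 7; y = λ·(4 - 7) - 3 ≡ 8. → (7, 8)
5P: (7, 8) + (0, 3). λ = (3 - 8)/(0 - 7) ≡ 6/4 mod 11. 4⁻¹ ≡ 3 (mod 11) since 4·3 = 12 ≡ 1, so λ ≡ 7.
  x = λ² - 7 - 0 = 49 - 7 ≡ 9; y = λ·(7 - 9) - 8 ≡ 0. → (9, 0)
6P: (9, 0) + (0, 3). λ = (3 - 0)/(0 - 9) ≡ 3/2 mod 11. 2⁻¹ ≡ 6 (mod 11) since 2·6 = 12 ≡ 1, so λ ≡ 7.
  x = λ² - 9 - 0 = 49 - 9 ≡ 7; y = λ·(9 - 7) - 0 ≡ 3. → (7, 3)
7P: (7, 3) + (0, 3). λ = (3 - 3)/(0 - 7) ≡ 0/4 mod 11. 4⁻¹ ≡ 3 (mod 11) since 4·3 = 12 ≡ 1, so λ ≡ 0.
  x = λ² - 7 - 0 = 0 - 7 ≡ 4; y = λ·(7 - 4) - 3 ≡ 8. → (4, 8)
8P: (4, 8) + (0, 3). λ = (3 - 8)/(0 - 4) ≡ 6/7 mod 11. 7⁻¹ ≡ 8 (mod 11) since 7·8 = 56 ≡ 1, so λ ≡ 4.
  x = λ² - 4 - 0 = 16 - 4 ≡ 1; y = λ·(4 - 1) - 8 ≡ 4. → (1, 4)
9P: (1, 4) + (0, 3). λ = (3 - 4)/(0 - 1) ≡ 10/10 mod 11. 10⁻¹ ≡ 10 (mod 11), so λ ≡ 1.
  x = λ² - 1 - 0 = 1 - 1 ≡ 0; y = λ·(1 - 0) - 4 ≡ 8. → (0, 8)
10P: (0, 8) + (0, 3): same x and y₁ ≡ -y₂, so the sum is the point at infinity.
10P = the point at infinity, so the order is 10.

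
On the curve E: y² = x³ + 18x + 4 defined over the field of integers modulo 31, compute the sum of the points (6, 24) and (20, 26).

(6, 24) + (20, 26). λ = (26 - 24)/(20 - 6) ≡ 2/14 mod 31. 14⁻¹ ≡ 20 (mod 31), so λ ≡ 9.
  x = λ² - 6 - 20 = 81 - 26 ≡ 24; y = λ·(6 - 24) - 24 ≡ 0. → (24, 0)

(24, 0)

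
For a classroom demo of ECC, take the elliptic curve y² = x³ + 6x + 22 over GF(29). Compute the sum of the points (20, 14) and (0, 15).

(20, 14) + (0, 15). λ = (15 - 14)/(0 - 20) ≡ 1/9 mod 29. 9⁻¹ ≡ 13 (mod 29) since 9·13 = 117 ≡ 1, so λ ≡ 13.
  x = λ² - 20 - 0 = 169 - 20 ≡ 4; y = λ·(20 - 4) - 14 ≡ 20. → (4, 20)

(4, 20)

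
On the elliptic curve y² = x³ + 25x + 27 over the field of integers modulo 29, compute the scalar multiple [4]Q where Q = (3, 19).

Double-and-add on 4 = (100)₂. Start with Q = (3, 19) for the leading 1-bit.
double: tangent at (3, 19): λ = (3·3² + 25)/(2·19) ≡ 23/9. 9⁻¹ ≡ 13 (mod 29), so λ ≡ 23·13 ≡ 9.
  x = λ² - 3 - 3 = 81 - 6 ≡ 17; y = λ·(3 - 17) - 19 ≡ 0. → (17, 0)
double: (17, 0) + (17, 0): same x and y₁ ≡ -y₂, so the sum is the point at infinity.

O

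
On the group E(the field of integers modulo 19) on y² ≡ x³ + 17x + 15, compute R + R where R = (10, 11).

(3, 13)

tangent at (10, 11): λ = (3·10² + 17)/(2·11) ≡ 13/3. 3⁻¹ ≡ 13 (mod 19) since 3·13 = 39 ≡ 1, so λ ≡ 13·13 ≡ 17.
  x = λ² - 10 - 10 = 289 - 20 ≡ 3; y = λ·(10 - 3) - 11 ≡ 13. → (3, 13)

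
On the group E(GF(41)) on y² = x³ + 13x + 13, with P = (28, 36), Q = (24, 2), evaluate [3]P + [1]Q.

(9, 30)

First 3P:
Repeated addition: build up to 3P.
2P: tangent at (28, 36): λ = (3·28² + 13)/(2·36) ≡ 28/31. 31⁻¹ ≡ 4 (mod 41), so λ ≡ 28·4 ≡ 30.
  x = λ² - 28 - 28 = 900 - 56 ≡ 24; y = λ·(28 - 24) - 36 ≡ 2. → (24, 2)
3P: (24, 2) + (28, 36). λ = (36 - 2)/(28 - 24) ≡ 34/4 mod 41. 4⁻¹ ≡ 31 (mod 41), so λ ≡ 29.
  x = λ² - 24 - 28 = 841 - 52 ≡ 10; y = λ·(24 - 10) - 2 ≡ 35. → (10, 35)
3P = (10, 35).
Finally 3P + Q:
(10, 35) + (24, 2). λ = (2 - 35)/(24 - 10) ≡ 8/14 mod 41. 14⁻¹ ≡ 3 (mod 41), so λ ≡ 24.
  x = λ² - 10 - 24 = 576 - 34 ≡ 9; y = λ·(10 - 9) - 35 ≡ 30. → (9, 30)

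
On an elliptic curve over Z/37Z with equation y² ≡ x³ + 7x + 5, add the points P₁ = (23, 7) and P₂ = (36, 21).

(23, 7) + (36, 21). λ = (21 - 7)/(36 - 23) ≡ 14/13 mod 37. 13⁻¹ ≡ 20 (mod 37) since 13·20 = 260 ≡ 1, so λ ≡ 21.
  x = λ² - 23 - 36 = 441 - 59 ≡ 12; y = λ·(23 - 12) - 7 ≡ 2. → (12, 2)

(12, 2)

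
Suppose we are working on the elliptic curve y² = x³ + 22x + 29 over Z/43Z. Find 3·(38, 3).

(1, 3)

Write Q = (38, 3).
Repeated addition: build up to 3Q.
2Q: tangent at (38, 3): λ = (3·38² + 22)/(2·3) ≡ 11/6. 6⁻¹ ≡ 36 (mod 43) since 6·36 = 216 ≡ 1, so λ ≡ 11·36 ≡ 9.
  x = λ² - 38 - 38 = 81 - 76 ≡ 5; y = λ·(38 - 5) - 3 ≡ 36. → (5, 36)
3Q: (5, 36) + (38, 3). λ = (3 - 36)/(38 - 5) ≡ 10/33 mod 43. 33⁻¹ ≡ 30 (mod 43), so λ ≡ 42.
  x = λ² - 5 - 38 = 1764 - 43 ≡ 1; y = λ·(5 - 1) - 36 ≡ 3. → (1, 3)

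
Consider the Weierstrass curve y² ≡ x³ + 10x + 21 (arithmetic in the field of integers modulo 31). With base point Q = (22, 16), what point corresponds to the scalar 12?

O

Double-and-add on 12 = (1100)₂. Start with Q = (22, 16) for the leading 1-bit.
double: tangent at (22, 16): λ = (3·22² + 10)/(2·16) ≡ 5/1. 1⁻¹ ≡ 1 (mod 31), so λ ≡ 5·1 ≡ 5.
  x = λ² - 22 - 22 = 25 - 44 ≡ 12; y = λ·(22 - 12) - 16 ≡ 3. → (12, 3)
add Q: (12, 3) + (22, 16). λ = (16 - 3)/(22 - 12) ≡ 13/10 mod 31. 10⁻¹ ≡ 28 (mod 31), so λ ≡ 23.
  x = λ² - 12 - 22 = 529 - 34 ≡ 30; y = λ·(12 - 30) - 3 ≡ 17. → (30, 17)
double: tangent at (30, 17): λ = (3·30² + 10)/(2·17) ≡ 13/3. 3⁻¹ ≡ 21 (mod 31), so λ ≡ 13·21 ≡ 25.
  x = λ² - 30 - 30 = 625 - 60 ≡ 7; y = λ·(30 - 7) - 17 ≡ 0. → (7, 0)
double: (7, 0) + (7, 0): same x and y₁ ≡ -y₂, so the sum is O.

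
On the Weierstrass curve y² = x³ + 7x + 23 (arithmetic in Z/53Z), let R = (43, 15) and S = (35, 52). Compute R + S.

(43, 15) + (35, 52). λ = (52 - 15)/(35 - 43) ≡ 37/45 mod 53. 45⁻¹ ≡ 33 (mod 53) since 45·33 = 1485 ≡ 1, so λ ≡ 2.
  x = λ² - 43 - 35 = 4 - 78 ≡ 32; y = λ·(43 - 32) - 15 ≡ 7. → (32, 7)

(32, 7)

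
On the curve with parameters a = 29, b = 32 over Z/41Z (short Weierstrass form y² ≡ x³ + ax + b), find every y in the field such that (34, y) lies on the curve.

x³ + 29x + 32 = 40322 ≡ 19 (mod 41).
19 is a non-residue mod 41; no y exists.

none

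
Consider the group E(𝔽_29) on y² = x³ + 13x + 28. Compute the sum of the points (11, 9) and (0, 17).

(11, 9) + (0, 17). λ = (17 - 9)/(0 - 11) ≡ 8/18 mod 29. 18⁻¹ ≡ 21 (mod 29) since 18·21 = 378 ≡ 1, so λ ≡ 23.
  x = λ² - 11 - 0 = 529 - 11 ≡ 25; y = λ·(11 - 25) - 9 ≡ 17. → (25, 17)

(25, 17)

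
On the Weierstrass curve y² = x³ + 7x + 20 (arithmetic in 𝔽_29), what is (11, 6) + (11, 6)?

tangent at (11, 6): λ = (3·11² + 7)/(2·6) ≡ 22/12. 12⁻¹ ≡ 17 (mod 29), so λ ≡ 22·17 ≡ 26.
  x = λ² - 11 - 11 = 676 - 22 ≡ 16; y = λ·(11 - 16) - 6 ≡ 9. → (16, 9)

(16, 9)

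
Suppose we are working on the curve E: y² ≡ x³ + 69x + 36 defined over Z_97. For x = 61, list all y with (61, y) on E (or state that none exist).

x³ + 69x + 36 = 231226 ≡ 75 (mod 97).
Square roots of 75 mod 97: 47 and 50 (since 47² = 2209 ≡ 75).

47, 50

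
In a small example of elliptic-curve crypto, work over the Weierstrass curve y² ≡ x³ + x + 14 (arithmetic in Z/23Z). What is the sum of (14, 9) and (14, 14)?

The two points share x = 14 and their y-coordinates satisfy 9 + 14 ≡ 0 (mod 23), so they are inverses. Their sum is 𝒪.

O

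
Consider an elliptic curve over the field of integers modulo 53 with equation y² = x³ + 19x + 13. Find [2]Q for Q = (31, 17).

(43, 25)

tangent at (31, 17): λ = (3·31² + 19)/(2·17) ≡ 40/34. 34⁻¹ ≡ 39 (mod 53), so λ ≡ 40·39 ≡ 23.
  x = λ² - 31 - 31 = 529 - 62 ≡ 43; y = λ·(31 - 43) - 17 ≡ 25. → (43, 25)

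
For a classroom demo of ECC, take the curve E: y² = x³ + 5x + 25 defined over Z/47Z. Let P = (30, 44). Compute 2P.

(11, 46)

tangent at (30, 44): λ = (3·30² + 5)/(2·44) ≡ 26/41. 41⁻¹ ≡ 39 (mod 47), so λ ≡ 26·39 ≡ 27.
  x = λ² - 30 - 30 = 729 - 60 ≡ 11; y = λ·(30 - 11) - 44 ≡ 46. → (11, 46)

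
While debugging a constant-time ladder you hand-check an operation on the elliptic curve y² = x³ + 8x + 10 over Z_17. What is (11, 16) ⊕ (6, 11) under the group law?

(1, 11)

(11, 16) + (6, 11). λ = (11 - 16)/(6 - 11) ≡ 12/12 mod 17. 12⁻¹ ≡ 10 (mod 17) since 12·10 = 120 ≡ 1, so λ ≡ 1.
  x = λ² - 11 - 6 = 1 - 17 ≡ 1; y = λ·(11 - 1) - 16 ≡ 11. → (1, 11)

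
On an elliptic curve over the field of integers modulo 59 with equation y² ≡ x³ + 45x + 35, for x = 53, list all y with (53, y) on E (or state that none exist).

x³ + 45x + 35 = 151297 ≡ 21 (mod 59).
Square roots of 21 mod 59: 27 and 32 (since 27² = 729 ≡ 21).

27, 32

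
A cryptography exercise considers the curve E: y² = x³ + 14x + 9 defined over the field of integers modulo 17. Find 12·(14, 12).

(5, 0)

Write G = (14, 12).
Repeated addition: build up to 12G.
2G: tangent at (14, 12): λ = (3·14² + 14)/(2·12) ≡ 7/7. 7⁻¹ ≡ 5 (mod 17), so λ ≡ 7·5 ≡ 1.
  x = λ² - 14 - 14 = 1 - 28 ≡ 7; y = λ·(14 - 7) - 12 ≡ 12. → (7, 12)
3G: (7, 12) + (14, 12). λ = (12 - 12)/(14 - 7) ≡ 0/7 mod 17. 7⁻¹ ≡ 5 (mod 17), so λ ≡ 0.
  x = λ² - 7 - 14 = 0 - 21 ≡ 13; y = λ·(7 - 13) - 12 ≡ 5. → (13, 5)
4G: (13, 5) + (14, 12). λ = (12 - 5)/(14 - 13) ≡ 7/1 mod 17. 1⁻¹ ≡ 1 (mod 17), so λ ≡ 7.
  x = λ² - 13 - 14 = 49 - 27 ≡ 5; y = λ·(13 - 5) - 5 ≡ 0. → (5, 0)
5G: (5, 0) + (14, 12). λ = (12 - 0)/(14 - 5) ≡ 12/9 mod 17. 9⁻¹ ≡ 2 (mod 17), so λ ≡ 7.
  x = λ² - 5 - 14 = 49 - 19 ≡ 13; y = λ·(5 - 13) - 0 ≡ 12. → (13, 12)
6G: (13, 12) + (14, 12). λ = (12 - 12)/(14 - 13) ≡ 0/1 mod 17. 1⁻¹ ≡ 1 (mod 17), so λ ≡ 0.
  x = λ² - 13 - 14 = 0 - 27 ≡ 7; y = λ·(13 - 7) - 12 ≡ 5. → (7, 5)
7G: (7, 5) + (14, 12). λ = (12 - 5)/(14 - 7) ≡ 7/7 mod 17. 7⁻¹ ≡ 5 (mod 17) since 7·5 = 35 ≡ 1, so λ ≡ 1.
  x = λ² - 7 - 14 = 1 - 21 ≡ 14; y = λ·(7 - 14) - 5 ≡ 5. → (14, 5)
8G: (14, 5) + (14, 12): same x and y₁ ≡ -y₂, so the sum is the point at infinity.
9G: the point at infinity + (14, 12) = (14, 12) (identity).
10G: tangent at (14, 12): λ = (3·14² + 14)/(2·12) ≡ 7/7. 7⁻¹ ≡ 5 (mod 17) since 7·5 = 35 ≡ 1, so λ ≡ 7·5 ≡ 1.
  x = λ² - 14 - 14 = 1 - 28 ≡ 7; y = λ·(14 - 7) - 12 ≡ 12. → (7, 12)
11G: (7, 12) + (14, 12). λ = (12 - 12)/(14 - 7) ≡ 0/7 mod 17. 7⁻¹ ≡ 5 (mod 17), so λ ≡ 0.
  x = λ² - 7 - 14 = 0 - 21 ≡ 13; y = λ·(7 - 13) - 12 ≡ 5. → (13, 5)
12G: (13, 5) + (14, 12). λ = (12 - 5)/(14 - 13) ≡ 7/1 mod 17. 1⁻¹ ≡ 1 (mod 17) since 1·1 = 1 ≡ 1, so λ ≡ 7.
  x = λ² - 13 - 14 = 49 - 27 ≡ 5; y = λ·(13 - 5) - 5 ≡ 0. → (5, 0)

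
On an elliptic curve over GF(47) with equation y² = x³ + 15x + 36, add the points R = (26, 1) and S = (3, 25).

(26, 1) + (3, 25). λ = (25 - 1)/(3 - 26) ≡ 24/24 mod 47. 24⁻¹ ≡ 2 (mod 47), so λ ≡ 1.
  x = λ² - 26 - 3 = 1 - 29 ≡ 19; y = λ·(26 - 19) - 1 ≡ 6. → (19, 6)

(19, 6)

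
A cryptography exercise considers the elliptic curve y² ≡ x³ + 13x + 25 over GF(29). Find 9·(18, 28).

Write Q = (18, 28).
Double-and-add on 9 = (1001)₂. Start with Q = (18, 28) for the leading 1-bit.
double: tangent at (18, 28): λ = (3·18² + 13)/(2·28) ≡ 28/27. 27⁻¹ ≡ 14 (mod 29), so λ ≡ 28·14 ≡ 15.
  x = λ² - 18 - 18 = 225 - 36 ≡ 15; y = λ·(18 - 15) - 28 ≡ 17. → (15, 17)
double: tangent at (15, 17): λ = (3·15² + 13)/(2·17) ≡ 21/5. 5⁻¹ ≡ 6 (mod 29), so λ ≡ 21·6 ≡ 10.
  x = λ² - 15 - 15 = 100 - 30 ≡ 12; y = λ·(15 - 12) - 17 ≡ 13. → (12, 13)
double: tangent at (12, 13): λ = (3·12² + 13)/(2·13) ≡ 10/26. 26⁻¹ ≡ 19 (mod 29), so λ ≡ 10·19 ≡ 16.
  x = λ² - 12 - 12 = 256 - 24 ≡ 0; y = λ·(12 - 0) - 13 ≡ 5. → (0, 5)
add Q: (0, 5) + (18, 28). λ = (28 - 5)/(18 - 0) ≡ 23/18 mod 29. 18⁻¹ ≡ 21 (mod 29), so λ ≡ 19.
  x = λ² - 0 - 18 = 361 - 18 ≡ 24; y = λ·(0 - 24) - 5 ≡ 3. → (24, 3)

(24, 3)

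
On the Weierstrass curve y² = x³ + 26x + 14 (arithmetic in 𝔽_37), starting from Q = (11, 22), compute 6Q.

(11, 22)

Double-and-add on 6 = (110)₂. Start with Q = (11, 22) for the leading 1-bit.
double: tangent at (11, 22): λ = (3·11² + 26)/(2·22) ≡ 19/7. 7⁻¹ ≡ 16 (mod 37), so λ ≡ 19·16 ≡ 8.
  x = λ² - 11 - 11 = 64 - 22 ≡ 5; y = λ·(11 - 5) - 22 ≡ 26. → (5, 26)
add Q: (5, 26) + (11, 22). λ = (22 - 26)/(11 - 5) ≡ 33/6 mod 37. 6⁻¹ ≡ 31 (mod 37), so λ ≡ 24.
  x = λ² - 5 - 11 = 576 - 16 ≡ 5; y = λ·(5 - 5) - 26 ≡ 11. → (5, 11)
double: tangent at (5, 11): λ = (3·5² + 26)/(2·11) ≡ 27/22. 22⁻¹ ≡ 32 (mod 37), so λ ≡ 27·32 ≡ 13.
  x = λ² - 5 - 5 = 169 - 10 ≡ 11; y = λ·(5 - 11) - 11 ≡ 22. → (11, 22)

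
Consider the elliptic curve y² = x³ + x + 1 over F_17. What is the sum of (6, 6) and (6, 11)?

O

The two points share x = 6 and their y-coordinates satisfy 6 + 11 ≡ 0 (mod 17), so they are inverses. Their sum is the point at infinity.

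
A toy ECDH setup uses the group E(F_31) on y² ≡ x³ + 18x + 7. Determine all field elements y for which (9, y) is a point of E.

none

x³ + 18x + 7 = 898 ≡ 30 (mod 31).
30 is a non-residue mod 31; no y exists.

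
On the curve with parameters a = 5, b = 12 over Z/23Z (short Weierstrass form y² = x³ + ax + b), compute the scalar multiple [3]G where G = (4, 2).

Repeated addition: build up to 3G.
2G: tangent at (4, 2): λ = (3·4² + 5)/(2·2) ≡ 7/4. 4⁻¹ ≡ 6 (mod 23) since 4·6 = 24 ≡ 1, so λ ≡ 7·6 ≡ 19.
  x = λ² - 4 - 4 = 361 - 8 ≡ 8; y = λ·(4 - 8) - 2 ≡ 14. → (8, 14)
3G: (8, 14) + (4, 2). λ = (2 - 14)/(4 - 8) ≡ 11/19 mod 23. 19⁻¹ ≡ 17 (mod 23) since 19·17 = 323 ≡ 1, so λ ≡ 3.
  x = λ² - 8 - 4 = 9 - 12 ≡ 20; y = λ·(8 - 20) - 14 ≡ 19. → (20, 19)

(20, 19)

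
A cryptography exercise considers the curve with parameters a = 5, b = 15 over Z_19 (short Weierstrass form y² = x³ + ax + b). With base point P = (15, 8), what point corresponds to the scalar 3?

(13, 15)

Repeated addition: build up to 3P.
2P: tangent at (15, 8): λ = (3·15² + 5)/(2·8) ≡ 15/16. 16⁻¹ ≡ 6 (mod 19) since 16·6 = 96 ≡ 1, so λ ≡ 15·6 ≡ 14.
  x = λ² - 15 - 15 = 196 - 30 ≡ 14; y = λ·(15 - 14) - 8 ≡ 6. → (14, 6)
3P: (14, 6) + (15, 8). λ = (8 - 6)/(15 - 14) ≡ 2/1 mod 19. 1⁻¹ ≡ 1 (mod 19) since 1·1 = 1 ≡ 1, so λ ≡ 2.
  x = λ² - 14 - 15 = 4 - 29 ≡ 13; y = λ·(14 - 13) - 6 ≡ 15. → (13, 15)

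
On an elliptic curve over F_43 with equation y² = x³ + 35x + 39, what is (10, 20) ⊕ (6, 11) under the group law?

(10, 20) + (6, 11). λ = (11 - 20)/(6 - 10) ≡ 34/39 mod 43. 39⁻¹ ≡ 32 (mod 43), so λ ≡ 13.
  x = λ² - 10 - 6 = 169 - 16 ≡ 24; y = λ·(10 - 24) - 20 ≡ 13. → (24, 13)

(24, 13)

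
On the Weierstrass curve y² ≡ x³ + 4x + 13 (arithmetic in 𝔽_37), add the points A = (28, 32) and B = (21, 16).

(34, 23)

(28, 32) + (21, 16). λ = (16 - 32)/(21 - 28) ≡ 21/30 mod 37. 30⁻¹ ≡ 21 (mod 37), so λ ≡ 34.
  x = λ² - 28 - 21 = 1156 - 49 ≡ 34; y = λ·(28 - 34) - 32 ≡ 23. → (34, 23)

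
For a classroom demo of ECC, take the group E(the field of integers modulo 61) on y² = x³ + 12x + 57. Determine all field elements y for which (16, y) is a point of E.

x³ + 12x + 57 = 4345 ≡ 14 (mod 61).
Square roots of 14 mod 61: 21 and 40 (since 21² = 441 ≡ 14).

21, 40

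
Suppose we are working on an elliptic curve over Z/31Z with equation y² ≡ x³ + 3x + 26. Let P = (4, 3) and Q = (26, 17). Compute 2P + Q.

(9, 10)

First 2P:
Repeated addition: build up to 2P.
2P: tangent at (4, 3): λ = (3·4² + 3)/(2·3) ≡ 20/6. 6⁻¹ ≡ 26 (mod 31), so λ ≡ 20·26 ≡ 24.
  x = λ² - 4 - 4 = 576 - 8 ≡ 10; y = λ·(4 - 10) - 3 ≡ 8. → (10, 8)
2P = (10, 8).
Finally 2P + Q:
(10, 8) + (26, 17). λ = (17 - 8)/(26 - 10) ≡ 9/16 mod 31. 16⁻¹ ≡ 2 (mod 31), so λ ≡ 18.
  x = λ² - 10 - 26 = 324 - 36 ≡ 9; y = λ·(10 - 9) - 8 ≡ 10. → (9, 10)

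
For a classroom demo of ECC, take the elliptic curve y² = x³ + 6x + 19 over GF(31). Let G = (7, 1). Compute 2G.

tangent at (7, 1): λ = (3·7² + 6)/(2·1) ≡ 29/2. 2⁻¹ ≡ 16 (mod 31), so λ ≡ 29·16 ≡ 30.
  x = λ² - 7 - 7 = 900 - 14 ≡ 18; y = λ·(7 - 18) - 1 ≡ 10. → (18, 10)

(18, 10)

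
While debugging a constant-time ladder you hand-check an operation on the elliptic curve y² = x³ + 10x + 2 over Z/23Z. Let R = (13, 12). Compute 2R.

(3, 6)

tangent at (13, 12): λ = (3·13² + 10)/(2·12) ≡ 11/1. 1⁻¹ ≡ 1 (mod 23), so λ ≡ 11·1 ≡ 11.
  x = λ² - 13 - 13 = 121 - 26 ≡ 3; y = λ·(13 - 3) - 12 ≡ 6. → (3, 6)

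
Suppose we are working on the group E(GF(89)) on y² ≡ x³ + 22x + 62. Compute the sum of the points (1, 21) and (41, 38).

(1, 21) + (41, 38). λ = (38 - 21)/(41 - 1) ≡ 17/40 mod 89. 40⁻¹ ≡ 69 (mod 89), so λ ≡ 16.
  x = λ² - 1 - 41 = 256 - 42 ≡ 36; y = λ·(1 - 36) - 21 ≡ 42. → (36, 42)

(36, 42)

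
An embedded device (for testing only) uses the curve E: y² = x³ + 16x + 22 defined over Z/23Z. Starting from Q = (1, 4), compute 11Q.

Double-and-add on 11 = (1011)₂. Start with Q = (1, 4) for the leading 1-bit.
double: tangent at (1, 4): λ = (3·1² + 16)/(2·4) ≡ 19/8. 8⁻¹ ≡ 3 (mod 23), so λ ≡ 19·3 ≡ 11.
  x = λ² - 1 - 1 = 121 - 2 ≡ 4; y = λ·(1 - 4) - 4 ≡ 9. → (4, 9)
double: tangent at (4, 9): λ = (3·4² + 16)/(2·9) ≡ 18/18. 18⁻¹ ≡ 9 (mod 23), so λ ≡ 18·9 ≡ 1.
  x = λ² - 4 - 4 = 1 - 8 ≡ 16; y = λ·(4 - 16) - 9 ≡ 2. → (16, 2)
add Q: (16, 2) + (1, 4). λ = (4 - 2)/(1 - 16) ≡ 2/8 mod 23. 8⁻¹ ≡ 3 (mod 23) since 8·3 = 24 ≡ 1, so λ ≡ 6.
  x = λ² - 16 - 1 = 36 - 17 ≡ 19; y = λ·(16 - 19) - 2 ≡ 3. → (19, 3)
double: tangent at (19, 3): λ = (3·19² + 16)/(2·3) ≡ 18/6. 6⁻¹ ≡ 4 (mod 23) since 6·4 = 24 ≡ 1, so λ ≡ 18·4 ≡ 3.
  x = λ² - 19 - 19 = 9 - 38 ≡ 17; y = λ·(19 - 17) - 3 ≡ 3. → (17, 3)
add Q: (17, 3) + (1, 4). λ = (4 - 3)/(1 - 17) ≡ 1/7 mod 23. 7⁻¹ ≡ 10 (mod 23) since 7·10 = 70 ≡ 1, so λ ≡ 10.
  x = λ² - 17 - 1 = 100 - 18 ≡ 13; y = λ·(17 - 13) - 3 ≡ 14. → (13, 14)

(13, 14)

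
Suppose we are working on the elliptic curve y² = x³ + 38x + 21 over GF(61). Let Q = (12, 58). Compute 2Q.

tangent at (12, 58): λ = (3·12² + 38)/(2·58) ≡ 43/55. 55⁻¹ ≡ 10 (mod 61), so λ ≡ 43·10 ≡ 3.
  x = λ² - 12 - 12 = 9 - 24 ≡ 46; y = λ·(12 - 46) - 58 ≡ 23. → (46, 23)

(46, 23)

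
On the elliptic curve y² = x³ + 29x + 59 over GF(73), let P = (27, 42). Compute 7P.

(27, 42)

Repeated addition: build up to 7P.
2P: tangent at (27, 42): λ = (3·27² + 29)/(2·42) ≡ 26/11. 11⁻¹ ≡ 20 (mod 73) since 11·20 = 220 ≡ 1, so λ ≡ 26·20 ≡ 9.
  x = λ² - 27 - 27 = 81 - 54 ≡ 27; y = λ·(27 - 27) - 42 ≡ 31. → (27, 31)
3P: (27, 31) + (27, 42): same x and y₁ ≡ -y₂, so the sum is ∞.
4P: ∞ + (27, 42) = (27, 42) (identity).
5P: tangent at (27, 42): λ = (3·27² + 29)/(2·42) ≡ 26/11. 11⁻¹ ≡ 20 (mod 73), so λ ≡ 26·20 ≡ 9.
  x = λ² - 27 - 27 = 81 - 54 ≡ 27; y = λ·(27 - 27) - 42 ≡ 31. → (27, 31)
6P: (27, 31) + (27, 42): same x and y₁ ≡ -y₂, so the sum is ∞.
7P: ∞ + (27, 42) = (27, 42) (identity).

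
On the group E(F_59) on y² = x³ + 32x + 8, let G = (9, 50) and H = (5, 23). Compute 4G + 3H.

First 4G:
Repeated addition: build up to 4G.
2G: tangent at (9, 50): λ = (3·9² + 32)/(2·50) ≡ 39/41. 41⁻¹ ≡ 36 (mod 59) since 41·36 = 1476 ≡ 1, so λ ≡ 39·36 ≡ 47.
  x = λ² - 9 - 9 = 2209 - 18 ≡ 8; y = λ·(9 - 8) - 50 ≡ 56. → (8, 56)
3G: (8, 56) + (9, 50). λ = (50 - 56)/(9 - 8) ≡ 53/1 mod 59. 1⁻¹ ≡ 1 (mod 59), so λ ≡ 53.
  x = λ² - 8 - 9 = 2809 - 17 ≡ 19; y = λ·(8 - 19) - 56 ≡ 10. → (19, 10)
4G: (19, 10) + (9, 50). λ = (50 - 10)/(9 - 19) ≡ 40/49 mod 59. 49⁻¹ ≡ 53 (mod 59), so λ ≡ 55.
  x = λ² - 19 - 9 = 3025 - 28 ≡ 47; y = λ·(19 - 47) - 10 ≡ 43. → (47, 43)
4G = (47, 43).
Next 3H:
Repeated addition: build up to 3H.
2H: tangent at (5, 23): λ = (3·5² + 32)/(2·23) ≡ 48/46. 46⁻¹ ≡ 9 (mod 59), so λ ≡ 48·9 ≡ 19.
  x = λ² - 5 - 5 = 361 - 10 ≡ 56; y = λ·(5 - 56) - 23 ≡ 11. → (56, 11)
3H: (56, 11) + (5, 23). λ = (23 - 11)/(5 - 56) ≡ 12/8 mod 59. 8⁻¹ ≡ 37 (mod 59), so λ ≡ 31.
  x = λ² - 56 - 5 = 961 - 61 ≡ 15; y = λ·(56 - 15) - 11 ≡ 21. → (15, 21)
3H = (15, 21).
Finally 4G + 3H:
(47, 43) + (15, 21). λ = (21 - 43)/(15 - 47) ≡ 37/27 mod 59. 27⁻¹ ≡ 35 (mod 59) since 27·35 = 945 ≡ 1, so λ ≡ 56.
  x = λ² - 47 - 15 = 3136 - 62 ≡ 6; y = λ·(47 - 6) - 43 ≡ 11. → (6, 11)

(6, 11)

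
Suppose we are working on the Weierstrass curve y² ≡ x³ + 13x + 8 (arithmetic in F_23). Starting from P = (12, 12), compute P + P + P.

(18, 5)

Repeated addition: build up to 3P.
2P: tangent at (12, 12): λ = (3·12² + 13)/(2·12) ≡ 8/1. 1⁻¹ ≡ 1 (mod 23), so λ ≡ 8·1 ≡ 8.
  x = λ² - 12 - 12 = 64 - 24 ≡ 17; y = λ·(12 - 17) - 12 ≡ 17. → (17, 17)
3P: (17, 17) + (12, 12). λ = (12 - 17)/(12 - 17) ≡ 18/18 mod 23. 18⁻¹ ≡ 9 (mod 23), so λ ≡ 1.
  x = λ² - 17 - 12 = 1 - 29 ≡ 18; y = λ·(17 - 18) - 17 ≡ 5. → (18, 5)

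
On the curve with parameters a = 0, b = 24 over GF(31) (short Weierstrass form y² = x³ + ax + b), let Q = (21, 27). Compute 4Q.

Double-and-add on 4 = (100)₂. Start with Q = (21, 27) for the leading 1-bit.
double: tangent at (21, 27): λ = (3·21² + 0)/(2·27) ≡ 21/23. 23⁻¹ ≡ 27 (mod 31) since 23·27 = 621 ≡ 1, so λ ≡ 21·27 ≡ 9.
  x = λ² - 21 - 21 = 81 - 42 ≡ 8; y = λ·(21 - 8) - 27 ≡ 28. → (8, 28)
double: tangent at (8, 28): λ = (3·8² + 0)/(2·28) ≡ 6/25. 25⁻¹ ≡ 5 (mod 31), so λ ≡ 6·5 ≡ 30.
  x = λ² - 8 - 8 = 900 - 16 ≡ 16; y = λ·(8 - 16) - 28 ≡ 11. → (16, 11)

(16, 11)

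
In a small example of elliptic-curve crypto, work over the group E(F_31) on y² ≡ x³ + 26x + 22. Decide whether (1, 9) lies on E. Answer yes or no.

no

y² = 9² ≡ 19; x³ + 26x + 22 = 49 ≡ 18 (mod 31). 19 ≠ 18.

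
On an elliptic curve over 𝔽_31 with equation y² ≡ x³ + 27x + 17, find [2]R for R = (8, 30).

(16, 9)

tangent at (8, 30): λ = (3·8² + 27)/(2·30) ≡ 2/29. 29⁻¹ ≡ 15 (mod 31) since 29·15 = 435 ≡ 1, so λ ≡ 2·15 ≡ 30.
  x = λ² - 8 - 8 = 900 - 16 ≡ 16; y = λ·(8 - 16) - 30 ≡ 9. → (16, 9)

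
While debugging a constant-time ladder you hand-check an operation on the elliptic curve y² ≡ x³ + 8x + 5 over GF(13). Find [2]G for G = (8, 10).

tangent at (8, 10): λ = (3·8² + 8)/(2·10) ≡ 5/7. 7⁻¹ ≡ 2 (mod 13), so λ ≡ 5·2 ≡ 10.
  x = λ² - 8 - 8 = 100 - 16 ≡ 6; y = λ·(8 - 6) - 10 ≡ 10. → (6, 10)

(6, 10)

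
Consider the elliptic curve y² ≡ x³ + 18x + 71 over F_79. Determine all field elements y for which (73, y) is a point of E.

none

x³ + 18x + 71 = 390402 ≡ 63 (mod 79).
63 is a non-residue mod 79; no y exists.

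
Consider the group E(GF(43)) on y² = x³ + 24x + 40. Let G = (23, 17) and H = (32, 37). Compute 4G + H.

(35, 29)

First 4G:
Double-and-add on 4 = (100)₂. Start with G = (23, 17) for the leading 1-bit.
double: tangent at (23, 17): λ = (3·23² + 24)/(2·17) ≡ 20/34. 34⁻¹ ≡ 19 (mod 43), so λ ≡ 20·19 ≡ 36.
  x = λ² - 23 - 23 = 1296 - 46 ≡ 3; y = λ·(23 - 3) - 17 ≡ 15. → (3, 15)
double: tangent at (3, 15): λ = (3·3² + 24)/(2·15) ≡ 8/30. 30⁻¹ ≡ 33 (mod 43) since 30·33 = 990 ≡ 1, so λ ≡ 8·33 ≡ 6.
  x = λ² - 3 - 3 = 36 - 6 ≡ 30; y = λ·(3 - 30) - 15 ≡ 38. → (30, 38)
4G = (30, 38).
Finally 4G + H:
(30, 38) + (32, 37). λ = (37 - 38)/(32 - 30) ≡ 42/2 mod 43. 2⁻¹ ≡ 22 (mod 43) since 2·22 = 44 ≡ 1, so λ ≡ 21.
  x = λ² - 30 - 32 = 441 - 62 ≡ 35; y = λ·(30 - 35) - 38 ≡ 29. → (35, 29)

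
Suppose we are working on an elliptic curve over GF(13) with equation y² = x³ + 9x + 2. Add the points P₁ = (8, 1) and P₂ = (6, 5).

(3, 2)

(8, 1) + (6, 5). λ = (5 - 1)/(6 - 8) ≡ 4/11 mod 13. 11⁻¹ ≡ 6 (mod 13), so λ ≡ 11.
  x = λ² - 8 - 6 = 121 - 14 ≡ 3; y = λ·(8 - 3) - 1 ≡ 2. → (3, 2)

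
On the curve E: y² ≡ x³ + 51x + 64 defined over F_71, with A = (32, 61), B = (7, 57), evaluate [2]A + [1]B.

First 2A:
Repeated addition: build up to 2A.
2A: tangent at (32, 61): λ = (3·32² + 51)/(2·61) ≡ 70/51. 51⁻¹ ≡ 39 (mod 71), so λ ≡ 70·39 ≡ 32.
  x = λ² - 32 - 32 = 1024 - 64 ≡ 37; y = λ·(32 - 37) - 61 ≡ 63. → (37, 63)
2A = (37, 63).
Finally 2A + B:
(37, 63) + (7, 57). λ = (57 - 63)/(7 - 37) ≡ 65/41 mod 71. 41⁻¹ ≡ 26 (mod 71) since 41·26 = 1066 ≡ 1, so λ ≡ 57.
  x = λ² - 37 - 7 = 3249 - 44 ≡ 10; y = λ·(37 - 10) - 63 ≡ 56. → (10, 56)

(10, 56)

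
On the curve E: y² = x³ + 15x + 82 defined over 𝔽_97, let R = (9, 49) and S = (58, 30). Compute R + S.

(19, 40)

(9, 49) + (58, 30). λ = (30 - 49)/(58 - 9) ≡ 78/49 mod 97. 49⁻¹ ≡ 2 (mod 97) since 49·2 = 98 ≡ 1, so λ ≡ 59.
  x = λ² - 9 - 58 = 3481 - 67 ≡ 19; y = λ·(9 - 19) - 49 ≡ 40. → (19, 40)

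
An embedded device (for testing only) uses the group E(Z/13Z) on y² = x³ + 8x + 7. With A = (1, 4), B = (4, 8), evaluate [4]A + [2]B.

(5, 9)

First 4A:
Repeated addition: build up to 4A.
2A: tangent at (1, 4): λ = (3·1² + 8)/(2·4) ≡ 11/8. 8⁻¹ ≡ 5 (mod 13) since 8·5 = 40 ≡ 1, so λ ≡ 11·5 ≡ 3.
  x = λ² - 1 - 1 = 9 - 2 ≡ 7; y = λ·(1 - 7) - 4 ≡ 4. → (7, 4)
3A: (7, 4) + (1, 4). λ = (4 - 4)/(1 - 7) ≡ 0/7 mod 13. 7⁻¹ ≡ 2 (mod 13), so λ ≡ 0.
  x = λ² - 7 - 1 = 0 - 8 ≡ 5; y = λ·(7 - 5) - 4 ≡ 9. → (5, 9)
4A: (5, 9) + (1, 4). λ = (4 - 9)/(1 - 5) ≡ 8/9 mod 13. 9⁻¹ ≡ 3 (mod 13), so λ ≡ 11.
  x = λ² - 5 - 1 = 121 - 6 ≡ 11; y = λ·(5 - 11) - 9 ≡ 3. → (11, 3)
4A = (11, 3).
Next 2B:
Repeated addition: build up to 2B.
2B: tangent at (4, 8): λ = (3·4² + 8)/(2·8) ≡ 4/3. 3⁻¹ ≡ 9 (mod 13), so λ ≡ 4·9 ≡ 10.
  x = λ² - 4 - 4 = 100 - 8 ≡ 1; y = λ·(4 - 1) - 8 ≡ 9. → (1, 9)
2B = (1, 9).
Finally 4A + 2B:
(11, 3) + (1, 9). λ = (9 - 3)/(1 - 11) ≡ 6/3 mod 13. 3⁻¹ ≡ 9 (mod 13) since 3·9 = 27 ≡ 1, so λ ≡ 2.
  x = λ² - 11 - 1 = 4 - 12 ≡ 5; y = λ·(11 - 5) - 3 ≡ 9. → (5, 9)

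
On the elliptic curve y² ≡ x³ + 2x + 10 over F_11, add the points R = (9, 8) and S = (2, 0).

(4, 4)

(9, 8) + (2, 0). λ = (0 - 8)/(2 - 9) ≡ 3/4 mod 11. 4⁻¹ ≡ 3 (mod 11) since 4·3 = 12 ≡ 1, so λ ≡ 9.
  x = λ² - 9 - 2 = 81 - 11 ≡ 4; y = λ·(9 - 4) - 8 ≡ 4. → (4, 4)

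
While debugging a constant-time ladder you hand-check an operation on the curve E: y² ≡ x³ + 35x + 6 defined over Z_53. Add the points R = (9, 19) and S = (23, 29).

(9, 19) + (23, 29). λ = (29 - 19)/(23 - 9) ≡ 10/14 mod 53. 14⁻¹ ≡ 19 (mod 53), so λ ≡ 31.
  x = λ² - 9 - 23 = 961 - 32 ≡ 28; y = λ·(9 - 28) - 19 ≡ 28. → (28, 28)

(28, 28)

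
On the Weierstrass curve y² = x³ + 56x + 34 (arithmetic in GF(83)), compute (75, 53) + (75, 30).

The two points share x = 75 and their y-coordinates satisfy 53 + 30 ≡ 0 (mod 83), so they are inverses. Their sum is ∞.

O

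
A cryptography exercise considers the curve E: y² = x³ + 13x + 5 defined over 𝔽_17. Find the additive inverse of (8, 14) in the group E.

-(8, 14) = (8, -14 mod 17) = (8, 3).

(8, 3)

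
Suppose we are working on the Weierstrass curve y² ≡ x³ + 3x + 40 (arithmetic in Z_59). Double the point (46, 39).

(30, 52)

tangent at (46, 39): λ = (3·46² + 3)/(2·39) ≡ 38/19. 19⁻¹ ≡ 28 (mod 59), so λ ≡ 38·28 ≡ 2.
  x = λ² - 46 - 46 = 4 - 92 ≡ 30; y = λ·(46 - 30) - 39 ≡ 52. → (30, 52)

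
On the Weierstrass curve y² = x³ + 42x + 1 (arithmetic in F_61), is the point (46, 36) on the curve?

no

y² = 36² ≡ 15; x³ + 42x + 1 = 99269 ≡ 22 (mod 61). 15 ≠ 22.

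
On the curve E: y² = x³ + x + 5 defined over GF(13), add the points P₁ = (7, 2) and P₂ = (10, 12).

(10, 1)

(7, 2) + (10, 12). λ = (12 - 2)/(10 - 7) ≡ 10/3 mod 13. 3⁻¹ ≡ 9 (mod 13) since 3·9 = 27 ≡ 1, so λ ≡ 12.
  x = λ² - 7 - 10 = 144 - 17 ≡ 10; y = λ·(7 - 10) - 2 ≡ 1. → (10, 1)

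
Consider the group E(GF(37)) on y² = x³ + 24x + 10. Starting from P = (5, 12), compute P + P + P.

(7, 22)

Repeated addition: build up to 3P.
2P: tangent at (5, 12): λ = (3·5² + 24)/(2·12) ≡ 25/24. 24⁻¹ ≡ 17 (mod 37), so λ ≡ 25·17 ≡ 18.
  x = λ² - 5 - 5 = 324 - 10 ≡ 18; y = λ·(5 - 18) - 12 ≡ 13. → (18, 13)
3P: (18, 13) + (5, 12). λ = (12 - 13)/(5 - 18) ≡ 36/24 mod 37. 24⁻¹ ≡ 17 (mod 37), so λ ≡ 20.
  x = λ² - 18 - 5 = 400 - 23 ≡ 7; y = λ·(18 - 7) - 13 ≡ 22. → (7, 22)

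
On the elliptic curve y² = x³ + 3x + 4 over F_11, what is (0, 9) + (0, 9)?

(4, 5)

tangent at (0, 9): λ = (3·0² + 3)/(2·9) ≡ 3/7. 7⁻¹ ≡ 8 (mod 11) since 7·8 = 56 ≡ 1, so λ ≡ 3·8 ≡ 2.
  x = λ² - 0 - 0 = 4 - 0 ≡ 4; y = λ·(0 - 4) - 9 ≡ 5. → (4, 5)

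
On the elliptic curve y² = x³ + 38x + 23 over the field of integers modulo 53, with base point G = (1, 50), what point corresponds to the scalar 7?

Double-and-add on 7 = (111)₂. Start with G = (1, 50) for the leading 1-bit.
double: tangent at (1, 50): λ = (3·1² + 38)/(2·50) ≡ 41/47. 47⁻¹ ≡ 44 (mod 53), so λ ≡ 41·44 ≡ 2.
  x = λ² - 1 - 1 = 4 - 2 ≡ 2; y = λ·(1 - 2) - 50 ≡ 1. → (2, 1)
add G: (2, 1) + (1, 50). λ = (50 - 1)/(1 - 2) ≡ 49/52 mod 53. 52⁻¹ ≡ 52 (mod 53), so λ ≡ 4.
  x = λ² - 2 - 1 = 16 - 3 ≡ 13; y = λ·(2 - 13) - 1 ≡ 8. → (13, 8)
double: tangent at (13, 8): λ = (3·13² + 38)/(2·8) ≡ 15/16. 16⁻¹ ≡ 10 (mod 53), so λ ≡ 15·10 ≡ 44.
  x = λ² - 13 - 13 = 1936 - 26 ≡ 2; y = λ·(13 - 2) - 8 ≡ 52. → (2, 52)
add G: (2, 52) + (1, 50). λ = (50 - 52)/(1 - 2) ≡ 51/52 mod 53. 52⁻¹ ≡ 52 (mod 53), so λ ≡ 2.
  x = λ² - 2 - 1 = 4 - 3 ≡ 1; y = λ·(2 - 1) - 52 ≡ 3. → (1, 3)

(1, 3)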